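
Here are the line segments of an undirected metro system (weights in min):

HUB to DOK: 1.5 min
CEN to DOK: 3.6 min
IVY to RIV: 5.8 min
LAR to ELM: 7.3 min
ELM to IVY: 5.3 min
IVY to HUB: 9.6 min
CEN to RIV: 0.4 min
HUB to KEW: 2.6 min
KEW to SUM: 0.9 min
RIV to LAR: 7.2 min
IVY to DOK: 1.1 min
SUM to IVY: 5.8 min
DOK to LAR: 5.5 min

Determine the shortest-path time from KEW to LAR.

Compare a few routes:
KEW - HUB - DOK - LAR: 2.6+1.5+5.5 = 9.6
KEW - SUM - IVY - DOK - LAR: 0.9+5.8+1.1+5.5 = 13.3
KEW - HUB - DOK - CEN - RIV - LAR: 2.6+1.5+3.6+0.4+7.2 = 15.3
Cheapest is KEW - HUB - DOK - LAR at 9.6 min.

9.6 min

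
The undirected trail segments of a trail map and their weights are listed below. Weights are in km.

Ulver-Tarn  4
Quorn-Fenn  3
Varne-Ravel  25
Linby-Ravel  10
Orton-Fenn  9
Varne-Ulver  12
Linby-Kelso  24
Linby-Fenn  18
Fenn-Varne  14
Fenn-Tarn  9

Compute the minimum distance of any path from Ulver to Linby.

Candidate routes:
Ulver - Varne - Fenn - Linby: 12+14+18 = 44
Ulver - Tarn - Fenn - Varne - Ravel - Linby: 4+9+14+25+10 = 62
Ulver - Varne - Ravel - Linby: 12+25+10 = 47
Ulver - Tarn - Fenn - Linby: 4+9+18 = 31
The minimum is 31 km via Ulver - Tarn - Fenn - Linby.

31 km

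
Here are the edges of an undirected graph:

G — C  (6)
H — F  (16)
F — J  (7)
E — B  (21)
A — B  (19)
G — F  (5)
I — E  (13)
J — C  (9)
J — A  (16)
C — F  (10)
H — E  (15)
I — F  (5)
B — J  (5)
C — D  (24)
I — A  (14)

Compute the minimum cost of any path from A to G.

Enumerating some paths:
A - J - C - G: 16+9+6 = 31
A - I - F - C - G: 14+5+10+6 = 35
A - J - F - G: 16+7+5 = 28
A - I - F - G: 14+5+5 = 24
Cheapest is A - I - F - G at 24.

24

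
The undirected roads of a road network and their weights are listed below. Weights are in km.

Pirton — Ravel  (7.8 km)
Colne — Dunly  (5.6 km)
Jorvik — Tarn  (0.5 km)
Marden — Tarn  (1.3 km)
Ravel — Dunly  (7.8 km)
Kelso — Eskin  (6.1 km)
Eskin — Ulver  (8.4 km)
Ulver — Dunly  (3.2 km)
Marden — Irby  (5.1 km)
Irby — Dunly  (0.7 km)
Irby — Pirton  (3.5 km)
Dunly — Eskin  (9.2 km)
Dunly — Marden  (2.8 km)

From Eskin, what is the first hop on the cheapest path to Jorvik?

Dunly

Compare a few routes:
Eskin → Ulver → Dunly → Marden → Tarn → Jorvik: 8.4+3.2+2.8+1.3+0.5 = 16.2
Eskin → Dunly → Irby → Marden → Tarn → Jorvik: 9.2+0.7+5.1+1.3+0.5 = 16.8
Eskin → Ulver → Dunly → Irby → Marden → Tarn → Jorvik: 8.4+3.2+0.7+5.1+1.3+0.5 = 19.2
Eskin → Dunly → Marden → Tarn → Jorvik: 9.2+2.8+1.3+0.5 = 13.8
Cheapest is Eskin → Dunly → Marden → Tarn → Jorvik at 13.8 km.
So from Eskin the first move is to Dunly.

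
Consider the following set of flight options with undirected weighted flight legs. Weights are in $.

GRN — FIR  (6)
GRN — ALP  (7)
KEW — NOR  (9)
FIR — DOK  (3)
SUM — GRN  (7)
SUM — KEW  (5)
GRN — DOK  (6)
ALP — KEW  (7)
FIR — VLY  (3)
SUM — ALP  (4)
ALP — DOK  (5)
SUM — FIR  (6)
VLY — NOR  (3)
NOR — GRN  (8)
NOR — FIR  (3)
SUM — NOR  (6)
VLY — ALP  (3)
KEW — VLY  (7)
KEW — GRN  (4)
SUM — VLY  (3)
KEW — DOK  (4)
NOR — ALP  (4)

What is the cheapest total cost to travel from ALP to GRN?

Shortest distances from ALP:
ALP: 0
VLY: 3  (via ALP)
NOR: 4  (via ALP)
SUM: 4  (via ALP)
DOK: 5  (via ALP)
FIR: 6  (via VLY)
KEW: 7  (via ALP)
GRN: 7  (via ALP)
Shortest route: ALP → GRN = $7.

$7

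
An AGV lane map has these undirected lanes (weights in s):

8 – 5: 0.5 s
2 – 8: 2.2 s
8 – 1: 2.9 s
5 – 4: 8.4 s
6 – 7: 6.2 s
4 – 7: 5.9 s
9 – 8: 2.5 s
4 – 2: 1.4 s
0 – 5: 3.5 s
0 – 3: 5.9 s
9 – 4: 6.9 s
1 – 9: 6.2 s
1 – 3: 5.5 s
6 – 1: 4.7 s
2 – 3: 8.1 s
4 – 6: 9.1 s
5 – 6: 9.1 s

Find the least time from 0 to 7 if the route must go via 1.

17.8 s

Best 0 to 1: 0–5–8–1 costing 6.9
Shortest 1→7: 1–6–7 = 10.9
Total via 1: 6.9 + 10.9 = 17.8 s.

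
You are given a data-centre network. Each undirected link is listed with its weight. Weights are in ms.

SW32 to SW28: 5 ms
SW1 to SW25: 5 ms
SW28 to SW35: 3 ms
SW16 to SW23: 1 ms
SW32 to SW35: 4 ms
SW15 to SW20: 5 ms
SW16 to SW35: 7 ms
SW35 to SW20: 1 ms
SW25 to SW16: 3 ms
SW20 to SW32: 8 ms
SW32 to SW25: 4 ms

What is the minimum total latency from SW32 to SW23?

Shortest distances from SW32:
SW32: 0
SW35: 4  (via SW32)
SW25: 4  (via SW32)
SW28: 5  (via SW32)
SW20: 5  (via SW35)
SW16: 7  (via SW25)
SW23: 8  (via SW16)
Shortest route: SW32–SW25–SW16–SW23 = 8 ms.

8 ms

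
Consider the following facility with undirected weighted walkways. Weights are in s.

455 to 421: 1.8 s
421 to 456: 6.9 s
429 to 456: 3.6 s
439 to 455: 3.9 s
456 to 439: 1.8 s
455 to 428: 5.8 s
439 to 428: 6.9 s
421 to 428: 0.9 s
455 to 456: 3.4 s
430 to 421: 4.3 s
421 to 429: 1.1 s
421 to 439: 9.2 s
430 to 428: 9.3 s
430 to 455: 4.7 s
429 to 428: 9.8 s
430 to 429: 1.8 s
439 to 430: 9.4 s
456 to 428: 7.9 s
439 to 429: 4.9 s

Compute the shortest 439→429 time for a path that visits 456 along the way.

5.4 s

Best 439 to 456: 439 → 456 costing 1.8
Shortest 456→429: 456 → 429 = 3.6
Total via 456: 1.8 + 3.6 = 5.4 s.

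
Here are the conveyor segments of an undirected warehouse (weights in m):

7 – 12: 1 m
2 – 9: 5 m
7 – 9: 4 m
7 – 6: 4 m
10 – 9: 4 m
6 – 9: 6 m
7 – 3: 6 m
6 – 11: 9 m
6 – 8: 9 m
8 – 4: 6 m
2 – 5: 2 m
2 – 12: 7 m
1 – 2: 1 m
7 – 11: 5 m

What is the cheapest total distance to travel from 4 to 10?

25 m

Candidate routes:
4 → 8 → 6 → 7 → 12 → 2 → 9 → 10: 6+9+4+1+7+5+4 = 36
4 → 8 → 6 → 7 → 9 → 10: 6+9+4+4+4 = 27
4 → 8 → 6 → 9 → 10: 6+9+6+4 = 25
The minimum is 25 m via 4 → 8 → 6 → 9 → 10.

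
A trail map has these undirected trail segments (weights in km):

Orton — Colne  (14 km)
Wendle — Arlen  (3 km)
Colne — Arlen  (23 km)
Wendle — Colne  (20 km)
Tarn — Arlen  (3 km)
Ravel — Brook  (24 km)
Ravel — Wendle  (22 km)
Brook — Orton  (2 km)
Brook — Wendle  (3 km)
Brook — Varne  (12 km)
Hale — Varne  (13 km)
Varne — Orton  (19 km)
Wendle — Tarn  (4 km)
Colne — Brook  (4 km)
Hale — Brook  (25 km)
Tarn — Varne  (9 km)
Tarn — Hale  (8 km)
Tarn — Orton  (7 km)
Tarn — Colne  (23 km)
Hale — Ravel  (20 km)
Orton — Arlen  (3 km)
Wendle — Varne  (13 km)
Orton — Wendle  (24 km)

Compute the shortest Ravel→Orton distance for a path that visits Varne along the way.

Best Ravel to Varne: Ravel–Hale–Varne costing 33
Shortest Varne→Orton: Varne–Brook–Orton = 14
Total via Varne: 33 + 14 = 47 km.

47 km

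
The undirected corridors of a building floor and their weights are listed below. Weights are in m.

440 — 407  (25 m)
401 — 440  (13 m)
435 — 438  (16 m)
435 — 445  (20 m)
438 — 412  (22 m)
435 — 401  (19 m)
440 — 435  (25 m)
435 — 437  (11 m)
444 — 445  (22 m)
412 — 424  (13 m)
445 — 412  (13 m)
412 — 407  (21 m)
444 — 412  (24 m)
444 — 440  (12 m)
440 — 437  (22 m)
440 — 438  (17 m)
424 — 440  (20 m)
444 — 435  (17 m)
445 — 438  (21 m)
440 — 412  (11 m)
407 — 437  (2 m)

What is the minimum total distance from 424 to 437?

Enumerating some paths:
424–412–407–437: 13+21+2 = 36
424–412–440–437: 13+11+22 = 46
424–440–437: 20+22 = 42
The minimum is 36 m via 424–412–407–437.

36 m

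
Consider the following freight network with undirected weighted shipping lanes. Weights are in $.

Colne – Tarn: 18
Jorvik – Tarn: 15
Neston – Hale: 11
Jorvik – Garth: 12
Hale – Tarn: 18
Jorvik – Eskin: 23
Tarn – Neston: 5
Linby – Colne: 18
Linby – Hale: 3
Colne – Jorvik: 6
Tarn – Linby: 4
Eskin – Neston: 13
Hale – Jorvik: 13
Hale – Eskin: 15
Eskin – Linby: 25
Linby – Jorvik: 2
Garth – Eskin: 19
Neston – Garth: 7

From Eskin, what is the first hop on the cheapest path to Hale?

Hale

Candidate routes:
Eskin–Neston–Hale: 13+11 = 24
Eskin–Neston–Tarn–Linby–Hale: 13+5+4+3 = 25
Eskin–Hale: 15 = 15
The minimum is $15 via Eskin–Hale.
So from Eskin the first move is to Hale.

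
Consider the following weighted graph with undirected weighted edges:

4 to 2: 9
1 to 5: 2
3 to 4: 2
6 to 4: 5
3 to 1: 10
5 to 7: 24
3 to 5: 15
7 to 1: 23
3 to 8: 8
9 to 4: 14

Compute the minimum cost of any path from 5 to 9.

28

Enumerating some paths:
5 - 3 - 4 - 9: 15+2+14 = 31
5 - 1 - 3 - 4 - 9: 2+10+2+14 = 28
Cheapest is 5 - 1 - 3 - 4 - 9 at 28.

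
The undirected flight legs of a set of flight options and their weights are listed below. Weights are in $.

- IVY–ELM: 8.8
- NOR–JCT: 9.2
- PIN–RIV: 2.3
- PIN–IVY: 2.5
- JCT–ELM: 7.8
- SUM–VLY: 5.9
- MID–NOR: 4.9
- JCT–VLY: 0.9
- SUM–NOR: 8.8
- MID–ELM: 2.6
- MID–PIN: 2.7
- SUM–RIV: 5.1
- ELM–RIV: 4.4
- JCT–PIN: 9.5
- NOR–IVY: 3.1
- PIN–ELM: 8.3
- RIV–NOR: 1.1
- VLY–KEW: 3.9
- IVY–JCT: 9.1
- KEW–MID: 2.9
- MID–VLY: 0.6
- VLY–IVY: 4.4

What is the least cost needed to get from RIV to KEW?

$7.9

Compare a few routes:
RIV - PIN - MID - KEW: 2.3+2.7+2.9 = 7.9
RIV - PIN - MID - VLY - KEW: 2.3+2.7+0.6+3.9 = 9.5
RIV - NOR - MID - KEW: 1.1+4.9+2.9 = 8.9
Cheapest is RIV - PIN - MID - KEW at $7.9.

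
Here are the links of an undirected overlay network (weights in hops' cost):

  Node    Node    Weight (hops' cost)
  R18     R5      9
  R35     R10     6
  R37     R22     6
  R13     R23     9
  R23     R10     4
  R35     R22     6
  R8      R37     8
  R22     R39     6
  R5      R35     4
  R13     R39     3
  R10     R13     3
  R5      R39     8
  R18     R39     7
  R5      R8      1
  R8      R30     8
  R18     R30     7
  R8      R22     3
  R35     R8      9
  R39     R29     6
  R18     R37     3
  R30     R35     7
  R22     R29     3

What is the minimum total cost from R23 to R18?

Candidate routes:
R23 → R10 → R13 → R39 → R18: 4+3+3+7 = 17
R23 → R10 → R35 → R30 → R18: 4+6+7+7 = 24
R23 → R13 → R39 → R18: 9+3+7 = 19
R23 → R10 → R35 → R5 → R18: 4+6+4+9 = 23
The minimum is 17 hops' cost via R23 → R10 → R13 → R39 → R18.

17 hops' cost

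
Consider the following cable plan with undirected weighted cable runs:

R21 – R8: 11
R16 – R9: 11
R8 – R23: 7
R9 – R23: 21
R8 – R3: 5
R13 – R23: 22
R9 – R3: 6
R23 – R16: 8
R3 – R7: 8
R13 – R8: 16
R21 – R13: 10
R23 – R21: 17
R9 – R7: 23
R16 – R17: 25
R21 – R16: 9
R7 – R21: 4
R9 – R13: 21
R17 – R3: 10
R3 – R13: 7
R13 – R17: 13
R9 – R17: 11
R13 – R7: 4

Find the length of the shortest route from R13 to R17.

13

Compare a few routes:
R13 → R3 → R17: 7+10 = 17
R13 → R17: 13 = 13
The minimum is 13 via R13 → R17.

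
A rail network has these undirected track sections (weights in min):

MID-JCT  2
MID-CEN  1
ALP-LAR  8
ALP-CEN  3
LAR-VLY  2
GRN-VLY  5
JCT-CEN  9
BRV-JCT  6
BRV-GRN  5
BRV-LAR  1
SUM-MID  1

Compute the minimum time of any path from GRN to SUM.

Candidate routes:
GRN → BRV → JCT → MID → SUM: 5+6+2+1 = 14
GRN → VLY → LAR → BRV → JCT → MID → SUM: 5+2+1+6+2+1 = 17
Cheapest is GRN → BRV → JCT → MID → SUM at 14 min.

14 min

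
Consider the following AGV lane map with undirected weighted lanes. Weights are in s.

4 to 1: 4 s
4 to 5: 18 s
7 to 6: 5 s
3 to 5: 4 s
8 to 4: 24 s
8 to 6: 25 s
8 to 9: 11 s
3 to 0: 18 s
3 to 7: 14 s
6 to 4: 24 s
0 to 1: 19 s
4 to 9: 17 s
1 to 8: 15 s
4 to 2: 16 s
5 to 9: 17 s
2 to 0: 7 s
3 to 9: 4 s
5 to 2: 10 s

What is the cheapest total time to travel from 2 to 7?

Enumerating some paths:
2 → 5 → 3 → 7: 10+4+14 = 28
2 → 5 → 9 → 3 → 7: 10+17+4+14 = 45
2 → 0 → 3 → 7: 7+18+14 = 39
2 → 4 → 6 → 7: 16+24+5 = 45
The minimum is 28 s via 2 → 5 → 3 → 7.

28 s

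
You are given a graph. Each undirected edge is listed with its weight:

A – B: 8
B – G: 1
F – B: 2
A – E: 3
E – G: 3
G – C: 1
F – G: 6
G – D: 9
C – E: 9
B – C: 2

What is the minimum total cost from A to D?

Running Dijkstra from A:
A: 0
E: 3  (via A)
G: 6  (via E)
B: 7  (via G)
C: 7  (via G)
F: 9  (via B)
D: 15  (via G)
Shortest route: A–E–G–D = 15.

15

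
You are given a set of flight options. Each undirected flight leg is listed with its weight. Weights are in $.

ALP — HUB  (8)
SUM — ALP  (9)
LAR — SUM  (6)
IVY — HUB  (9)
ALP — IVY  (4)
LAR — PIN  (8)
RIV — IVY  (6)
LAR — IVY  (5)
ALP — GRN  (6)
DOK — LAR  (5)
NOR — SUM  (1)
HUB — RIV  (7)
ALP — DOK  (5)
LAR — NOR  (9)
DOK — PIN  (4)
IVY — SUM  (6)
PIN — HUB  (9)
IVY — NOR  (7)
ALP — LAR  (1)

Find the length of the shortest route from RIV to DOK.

$15

Compare a few routes:
RIV → IVY → ALP → LAR → DOK: 6+4+1+5 = 16
RIV → IVY → LAR → DOK: 6+5+5 = 16
RIV → IVY → ALP → DOK: 6+4+5 = 15
RIV → IVY → LAR → ALP → DOK: 6+5+1+5 = 17
Cheapest is RIV → IVY → ALP → DOK at $15.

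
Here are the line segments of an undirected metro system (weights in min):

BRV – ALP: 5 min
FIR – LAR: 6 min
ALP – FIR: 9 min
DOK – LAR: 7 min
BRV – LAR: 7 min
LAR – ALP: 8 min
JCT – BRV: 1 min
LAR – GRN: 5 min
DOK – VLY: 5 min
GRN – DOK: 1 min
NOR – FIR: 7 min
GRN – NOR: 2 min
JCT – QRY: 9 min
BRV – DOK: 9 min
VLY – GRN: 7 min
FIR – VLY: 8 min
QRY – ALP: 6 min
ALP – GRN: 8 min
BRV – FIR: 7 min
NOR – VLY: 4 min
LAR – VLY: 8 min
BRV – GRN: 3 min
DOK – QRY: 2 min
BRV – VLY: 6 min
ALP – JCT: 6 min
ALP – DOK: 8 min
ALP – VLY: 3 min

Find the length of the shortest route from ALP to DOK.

Shortest distances from ALP:
ALP: 0
VLY: 3  (via ALP)
BRV: 5  (via ALP)
QRY: 6  (via ALP)
JCT: 6  (via ALP)
NOR: 7  (via VLY)
GRN: 8  (via ALP)
DOK: 8  (via ALP)
Shortest route: ALP–DOK = 8 min.

8 min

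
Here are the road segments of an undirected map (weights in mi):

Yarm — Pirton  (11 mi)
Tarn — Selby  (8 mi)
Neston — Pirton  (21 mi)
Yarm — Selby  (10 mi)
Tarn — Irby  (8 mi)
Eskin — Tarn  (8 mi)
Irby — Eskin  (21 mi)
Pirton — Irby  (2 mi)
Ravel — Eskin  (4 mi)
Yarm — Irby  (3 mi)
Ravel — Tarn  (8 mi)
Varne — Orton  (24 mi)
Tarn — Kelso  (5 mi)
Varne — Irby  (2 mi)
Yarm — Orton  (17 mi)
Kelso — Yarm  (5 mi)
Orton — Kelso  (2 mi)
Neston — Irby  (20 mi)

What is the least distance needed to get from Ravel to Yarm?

18 mi

Compare a few routes:
Ravel → Eskin → Tarn → Irby → Yarm: 4+8+8+3 = 23
Ravel → Tarn → Kelso → Yarm: 8+5+5 = 18
Ravel → Tarn → Irby → Yarm: 8+8+3 = 19
Ravel → Eskin → Tarn → Kelso → Yarm: 4+8+5+5 = 22
Cheapest is Ravel → Tarn → Kelso → Yarm at 18 mi.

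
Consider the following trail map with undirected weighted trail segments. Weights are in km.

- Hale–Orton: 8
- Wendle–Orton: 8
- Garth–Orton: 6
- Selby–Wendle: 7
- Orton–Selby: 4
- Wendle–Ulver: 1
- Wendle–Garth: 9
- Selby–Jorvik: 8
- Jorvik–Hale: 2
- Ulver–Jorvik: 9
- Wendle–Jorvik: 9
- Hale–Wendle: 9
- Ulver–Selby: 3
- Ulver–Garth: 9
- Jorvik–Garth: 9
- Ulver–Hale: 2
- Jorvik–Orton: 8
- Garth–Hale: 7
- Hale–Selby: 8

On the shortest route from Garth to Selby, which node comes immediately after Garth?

Compare a few routes:
Garth - Ulver - Selby: 9+3 = 12
Garth - Orton - Selby: 6+4 = 10
Cheapest is Garth - Orton - Selby at 10 km.
So from Garth the first move is to Orton.

Orton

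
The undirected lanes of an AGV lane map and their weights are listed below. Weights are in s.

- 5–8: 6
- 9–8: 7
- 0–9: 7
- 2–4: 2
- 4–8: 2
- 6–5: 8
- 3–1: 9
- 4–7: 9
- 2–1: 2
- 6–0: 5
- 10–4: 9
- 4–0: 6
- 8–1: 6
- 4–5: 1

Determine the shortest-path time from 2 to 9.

Compare a few routes:
2–4–8–9: 2+2+7 = 11
2–1–8–9: 2+6+7 = 15
2–4–0–9: 2+6+7 = 15
The minimum is 11 s via 2–4–8–9.

11 s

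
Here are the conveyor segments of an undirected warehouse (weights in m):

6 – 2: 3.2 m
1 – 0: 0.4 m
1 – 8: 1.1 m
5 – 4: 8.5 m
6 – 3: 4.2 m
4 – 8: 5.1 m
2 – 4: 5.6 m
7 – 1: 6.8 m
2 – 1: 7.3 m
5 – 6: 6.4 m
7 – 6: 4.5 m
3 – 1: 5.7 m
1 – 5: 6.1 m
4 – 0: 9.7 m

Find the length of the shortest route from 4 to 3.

Shortest distances from 4:
4: 0
8: 5.1  (via 4)
2: 5.6  (via 4)
1: 6.2  (via 8)
0: 6.6  (via 1)
5: 8.5  (via 4)
6: 8.8  (via 2)
3: 11.9  (via 1)
Shortest route: 4 → 8 → 1 → 3 = 11.9 m.

11.9 m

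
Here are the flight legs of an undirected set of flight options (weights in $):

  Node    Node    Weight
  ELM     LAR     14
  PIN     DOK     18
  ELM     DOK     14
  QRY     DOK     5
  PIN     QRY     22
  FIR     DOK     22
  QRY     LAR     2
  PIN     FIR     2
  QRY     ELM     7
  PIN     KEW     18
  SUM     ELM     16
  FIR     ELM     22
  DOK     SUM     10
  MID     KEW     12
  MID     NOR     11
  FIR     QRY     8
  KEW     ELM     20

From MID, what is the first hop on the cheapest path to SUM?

KEW

Enumerating some paths:
MID–KEW–PIN–FIR–QRY–DOK–SUM: 12+18+2+8+5+10 = 55
MID–KEW–ELM–DOK–SUM: 12+20+14+10 = 56
MID–KEW–ELM–QRY–DOK–SUM: 12+20+7+5+10 = 54
MID–KEW–ELM–SUM: 12+20+16 = 48
The minimum is $48 via MID–KEW–ELM–SUM.
So from MID the first move is to KEW.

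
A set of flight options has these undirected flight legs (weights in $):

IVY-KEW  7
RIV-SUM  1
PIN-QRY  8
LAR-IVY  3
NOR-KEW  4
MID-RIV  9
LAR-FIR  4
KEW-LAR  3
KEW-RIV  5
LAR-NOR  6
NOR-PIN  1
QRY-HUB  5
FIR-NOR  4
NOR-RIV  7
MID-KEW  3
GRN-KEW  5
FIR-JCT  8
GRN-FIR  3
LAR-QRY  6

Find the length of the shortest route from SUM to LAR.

$9

Shortest distances from SUM:
SUM: 0
RIV: 1  (via SUM)
KEW: 6  (via RIV)
NOR: 8  (via RIV)
LAR: 9  (via KEW)
Shortest route: SUM → RIV → KEW → LAR = $9.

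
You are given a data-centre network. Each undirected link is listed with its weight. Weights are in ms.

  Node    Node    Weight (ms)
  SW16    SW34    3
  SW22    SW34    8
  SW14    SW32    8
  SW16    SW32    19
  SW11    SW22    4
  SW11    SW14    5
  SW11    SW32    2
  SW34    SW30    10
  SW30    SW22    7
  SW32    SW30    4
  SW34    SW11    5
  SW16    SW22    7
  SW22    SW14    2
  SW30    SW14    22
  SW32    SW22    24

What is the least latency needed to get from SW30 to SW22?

Settle nodes by increasing distance from SW30:
SW30: 0
SW32: 4  (via SW30)
SW11: 6  (via SW32)
SW22: 7  (via SW30)
Shortest route: SW30 → SW22 = 7 ms.

7 ms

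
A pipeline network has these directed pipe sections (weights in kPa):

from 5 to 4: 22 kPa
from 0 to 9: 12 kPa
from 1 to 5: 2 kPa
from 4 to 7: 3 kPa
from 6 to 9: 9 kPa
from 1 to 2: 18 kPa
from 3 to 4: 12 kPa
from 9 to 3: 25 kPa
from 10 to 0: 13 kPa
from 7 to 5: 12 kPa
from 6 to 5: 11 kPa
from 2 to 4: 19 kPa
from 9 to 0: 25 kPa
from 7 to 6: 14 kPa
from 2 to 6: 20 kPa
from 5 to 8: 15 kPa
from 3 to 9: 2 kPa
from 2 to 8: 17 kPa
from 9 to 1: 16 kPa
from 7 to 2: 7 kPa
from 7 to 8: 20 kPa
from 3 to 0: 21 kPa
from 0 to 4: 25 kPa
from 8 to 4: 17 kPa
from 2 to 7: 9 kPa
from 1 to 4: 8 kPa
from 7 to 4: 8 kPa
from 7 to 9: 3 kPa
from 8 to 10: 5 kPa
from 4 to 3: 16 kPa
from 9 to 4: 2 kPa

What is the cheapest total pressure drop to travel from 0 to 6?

31 kPa

Settle nodes by increasing distance from 0:
0: 0
9: 12  (via 0)
4: 14  (via 9)
7: 17  (via 4)
2: 24  (via 7)
1: 28  (via 9)
5: 29  (via 7)
3: 30  (via 4)
6: 31  (via 7)
Shortest route: 0 → 9 → 4 → 7 → 6 = 31 kPa.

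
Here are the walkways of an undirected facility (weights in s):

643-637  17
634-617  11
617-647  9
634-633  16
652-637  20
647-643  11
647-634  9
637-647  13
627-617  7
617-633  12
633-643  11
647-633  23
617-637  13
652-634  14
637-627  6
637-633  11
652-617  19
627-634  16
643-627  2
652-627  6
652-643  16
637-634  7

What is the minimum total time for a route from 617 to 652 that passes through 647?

Shortest 617→647: 617 → 647 = 9
Shortest 647→652: 647 → 643 → 627 → 652 = 19
Total via 647: 9 + 19 = 28 s.

28 s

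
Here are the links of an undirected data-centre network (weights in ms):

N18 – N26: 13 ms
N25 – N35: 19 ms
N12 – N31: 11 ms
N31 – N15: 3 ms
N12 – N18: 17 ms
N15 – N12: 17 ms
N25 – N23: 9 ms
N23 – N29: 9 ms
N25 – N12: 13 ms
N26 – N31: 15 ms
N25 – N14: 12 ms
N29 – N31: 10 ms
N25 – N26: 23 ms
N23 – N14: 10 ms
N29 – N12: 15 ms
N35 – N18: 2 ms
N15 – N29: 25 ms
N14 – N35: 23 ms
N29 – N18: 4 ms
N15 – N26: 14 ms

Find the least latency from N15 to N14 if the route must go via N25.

Shortest N15→N25: N15 → N31 → N12 → N25 = 27
Best N25 to N14: N25 → N14 costing 12
Total via N25: 27 + 12 = 39 ms.

39 ms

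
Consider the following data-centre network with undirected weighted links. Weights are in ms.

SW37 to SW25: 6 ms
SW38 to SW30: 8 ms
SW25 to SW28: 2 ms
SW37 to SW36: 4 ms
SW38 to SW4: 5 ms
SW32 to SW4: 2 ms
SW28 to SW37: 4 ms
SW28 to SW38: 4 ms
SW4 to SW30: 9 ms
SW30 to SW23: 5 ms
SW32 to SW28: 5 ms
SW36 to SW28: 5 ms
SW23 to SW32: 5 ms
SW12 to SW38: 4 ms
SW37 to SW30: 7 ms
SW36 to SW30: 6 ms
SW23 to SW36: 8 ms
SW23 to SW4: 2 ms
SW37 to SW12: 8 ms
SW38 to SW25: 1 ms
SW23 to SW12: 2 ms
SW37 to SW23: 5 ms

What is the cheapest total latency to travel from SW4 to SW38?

5 ms

Settle nodes by increasing distance from SW4:
SW4: 0
SW32: 2  (via SW4)
SW23: 2  (via SW4)
SW12: 4  (via SW23)
SW38: 5  (via SW4)
Shortest route: SW4 → SW38 = 5 ms.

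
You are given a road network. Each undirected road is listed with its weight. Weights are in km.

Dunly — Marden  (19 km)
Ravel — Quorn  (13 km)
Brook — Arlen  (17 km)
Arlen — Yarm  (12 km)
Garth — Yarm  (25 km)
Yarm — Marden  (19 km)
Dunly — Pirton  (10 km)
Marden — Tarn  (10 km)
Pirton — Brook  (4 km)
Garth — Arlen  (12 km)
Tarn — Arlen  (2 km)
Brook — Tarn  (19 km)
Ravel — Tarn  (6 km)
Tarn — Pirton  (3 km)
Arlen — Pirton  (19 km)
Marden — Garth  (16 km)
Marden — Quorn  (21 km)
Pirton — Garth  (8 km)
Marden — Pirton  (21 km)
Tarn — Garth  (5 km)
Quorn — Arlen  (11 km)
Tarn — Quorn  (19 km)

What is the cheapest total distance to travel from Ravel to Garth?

11 km

Shortest distances from Ravel:
Ravel: 0
Tarn: 6  (via Ravel)
Arlen: 8  (via Tarn)
Pirton: 9  (via Tarn)
Garth: 11  (via Tarn)
Shortest route: Ravel → Tarn → Garth = 11 km.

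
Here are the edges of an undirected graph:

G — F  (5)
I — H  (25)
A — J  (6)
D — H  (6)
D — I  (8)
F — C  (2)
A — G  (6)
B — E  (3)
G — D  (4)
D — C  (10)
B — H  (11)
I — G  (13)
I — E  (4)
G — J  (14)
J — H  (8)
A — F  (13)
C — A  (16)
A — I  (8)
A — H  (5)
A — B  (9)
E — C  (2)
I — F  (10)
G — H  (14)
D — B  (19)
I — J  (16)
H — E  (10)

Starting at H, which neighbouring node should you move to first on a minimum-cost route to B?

B

Compare a few routes:
H–A–B: 5+9 = 14
H–B: 11 = 11
H–E–B: 10+3 = 13
The minimum is 11 via H–B.
So from H the first move is to B.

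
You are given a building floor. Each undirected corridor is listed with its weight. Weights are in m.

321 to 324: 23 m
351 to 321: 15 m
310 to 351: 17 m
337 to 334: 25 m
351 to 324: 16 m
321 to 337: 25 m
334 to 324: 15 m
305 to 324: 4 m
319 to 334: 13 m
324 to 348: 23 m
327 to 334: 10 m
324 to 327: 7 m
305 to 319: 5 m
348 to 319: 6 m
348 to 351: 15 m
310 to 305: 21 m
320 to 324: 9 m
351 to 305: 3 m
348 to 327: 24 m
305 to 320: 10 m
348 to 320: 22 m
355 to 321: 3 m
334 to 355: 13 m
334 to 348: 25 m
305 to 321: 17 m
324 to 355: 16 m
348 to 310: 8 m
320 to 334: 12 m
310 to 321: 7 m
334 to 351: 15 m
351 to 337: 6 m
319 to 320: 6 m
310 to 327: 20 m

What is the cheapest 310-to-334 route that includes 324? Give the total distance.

Shortest 310→324: 310 → 348 → 319 → 305 → 324 = 23
Shortest 324→334: 324 → 334 = 15
Total via 324: 23 + 15 = 38 m.

38 m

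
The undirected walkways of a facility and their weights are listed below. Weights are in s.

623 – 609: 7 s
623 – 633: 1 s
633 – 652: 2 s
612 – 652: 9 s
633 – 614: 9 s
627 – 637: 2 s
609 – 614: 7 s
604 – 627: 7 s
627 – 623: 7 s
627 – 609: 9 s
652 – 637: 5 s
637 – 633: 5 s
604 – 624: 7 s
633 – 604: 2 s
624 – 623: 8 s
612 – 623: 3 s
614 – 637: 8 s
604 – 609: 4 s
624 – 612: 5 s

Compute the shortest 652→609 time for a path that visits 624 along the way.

22 s

Best 652 to 624: 652 → 633 → 623 → 624 costing 11
Shortest 624→609: 624 → 604 → 609 = 11
Total via 624: 11 + 11 = 22 s.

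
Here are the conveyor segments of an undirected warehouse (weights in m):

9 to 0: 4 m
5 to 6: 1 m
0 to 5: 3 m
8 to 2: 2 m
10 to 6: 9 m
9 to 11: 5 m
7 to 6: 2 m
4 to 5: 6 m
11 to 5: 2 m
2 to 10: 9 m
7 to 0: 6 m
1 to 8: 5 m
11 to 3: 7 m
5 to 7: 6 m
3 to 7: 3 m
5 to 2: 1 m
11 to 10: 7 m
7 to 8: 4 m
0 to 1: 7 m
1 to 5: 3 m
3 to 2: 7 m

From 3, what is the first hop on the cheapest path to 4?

Compare a few routes:
3 → 7 → 6 → 5 → 4: 3+2+1+6 = 12
3 → 2 → 5 → 4: 7+1+6 = 14
The minimum is 12 m via 3 → 7 → 6 → 5 → 4.
So from 3 the first move is to 7.

7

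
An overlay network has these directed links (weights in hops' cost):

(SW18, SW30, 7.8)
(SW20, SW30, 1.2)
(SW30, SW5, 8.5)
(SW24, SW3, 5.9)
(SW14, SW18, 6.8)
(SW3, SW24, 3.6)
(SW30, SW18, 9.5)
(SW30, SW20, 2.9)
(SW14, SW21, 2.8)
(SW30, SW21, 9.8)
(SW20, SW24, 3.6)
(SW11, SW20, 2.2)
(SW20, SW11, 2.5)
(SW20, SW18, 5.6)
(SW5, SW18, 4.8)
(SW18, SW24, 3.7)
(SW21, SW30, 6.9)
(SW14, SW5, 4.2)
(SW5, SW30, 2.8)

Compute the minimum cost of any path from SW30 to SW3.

12.4 hops' cost

Shortest distances from SW30:
SW30: 0
SW20: 2.9  (via SW30)
SW11: 5.4  (via SW20)
SW24: 6.5  (via SW20)
SW5: 8.5  (via SW30)
SW18: 8.5  (via SW20)
SW21: 9.8  (via SW30)
SW3: 12.4  (via SW24)
Shortest route: SW30 → SW20 → SW24 → SW3 = 12.4 hops' cost.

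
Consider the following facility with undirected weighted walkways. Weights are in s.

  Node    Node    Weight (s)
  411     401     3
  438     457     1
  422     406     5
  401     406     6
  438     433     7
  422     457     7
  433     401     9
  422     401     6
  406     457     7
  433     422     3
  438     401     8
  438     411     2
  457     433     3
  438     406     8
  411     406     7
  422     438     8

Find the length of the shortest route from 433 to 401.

9 s

Settle nodes by increasing distance from 433:
433: 0
422: 3  (via 433)
457: 3  (via 433)
438: 4  (via 457)
411: 6  (via 438)
406: 8  (via 422)
401: 9  (via 433)
Shortest route: 433 → 401 = 9 s.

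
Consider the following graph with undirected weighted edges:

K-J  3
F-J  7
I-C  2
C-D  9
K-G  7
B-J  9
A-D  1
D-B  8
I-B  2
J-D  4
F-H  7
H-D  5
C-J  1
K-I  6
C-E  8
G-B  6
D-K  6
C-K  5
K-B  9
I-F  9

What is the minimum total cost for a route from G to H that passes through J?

Shortest G→J: G → K → J = 10
Best J to H: J → D → H costing 9
Total via J: 10 + 9 = 19.

19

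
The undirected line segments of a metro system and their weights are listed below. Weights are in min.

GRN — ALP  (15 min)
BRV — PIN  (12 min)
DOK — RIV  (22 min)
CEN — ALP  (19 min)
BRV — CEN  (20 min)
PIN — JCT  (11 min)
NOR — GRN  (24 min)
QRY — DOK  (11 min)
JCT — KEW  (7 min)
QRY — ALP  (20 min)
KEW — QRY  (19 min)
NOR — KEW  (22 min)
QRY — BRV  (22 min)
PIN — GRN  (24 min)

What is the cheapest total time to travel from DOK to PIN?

45 min

Candidate routes:
DOK → QRY → BRV → PIN: 11+22+12 = 45
DOK → QRY → KEW → JCT → PIN: 11+19+7+11 = 48
DOK → QRY → ALP → GRN → PIN: 11+20+15+24 = 70
The minimum is 45 min via DOK → QRY → BRV → PIN.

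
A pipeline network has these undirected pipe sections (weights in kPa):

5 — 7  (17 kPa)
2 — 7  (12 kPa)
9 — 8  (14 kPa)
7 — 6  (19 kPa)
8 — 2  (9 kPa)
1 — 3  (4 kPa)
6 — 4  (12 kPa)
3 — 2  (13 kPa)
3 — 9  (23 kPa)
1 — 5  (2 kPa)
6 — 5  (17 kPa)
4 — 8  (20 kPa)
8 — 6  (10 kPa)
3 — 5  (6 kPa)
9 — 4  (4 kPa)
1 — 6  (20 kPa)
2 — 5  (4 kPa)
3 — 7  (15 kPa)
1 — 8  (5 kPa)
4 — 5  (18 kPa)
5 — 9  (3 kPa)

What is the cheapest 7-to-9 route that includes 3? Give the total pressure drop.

24 kPa

Shortest 7→3: 7–3 = 15
Best 3 to 9: 3–5–9 costing 9
Total via 3: 15 + 9 = 24 kPa.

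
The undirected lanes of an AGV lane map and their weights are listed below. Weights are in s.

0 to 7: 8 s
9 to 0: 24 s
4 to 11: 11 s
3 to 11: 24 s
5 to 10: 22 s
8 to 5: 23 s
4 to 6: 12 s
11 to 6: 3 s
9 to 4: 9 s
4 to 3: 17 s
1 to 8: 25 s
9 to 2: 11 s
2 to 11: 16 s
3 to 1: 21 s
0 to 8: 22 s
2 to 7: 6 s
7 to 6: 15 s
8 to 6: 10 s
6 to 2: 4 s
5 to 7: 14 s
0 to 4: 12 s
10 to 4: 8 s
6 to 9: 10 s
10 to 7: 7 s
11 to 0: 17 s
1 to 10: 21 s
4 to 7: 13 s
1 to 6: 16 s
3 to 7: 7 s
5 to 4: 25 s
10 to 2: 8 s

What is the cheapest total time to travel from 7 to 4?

Candidate routes:
7 → 10 → 4: 7+8 = 15
7 → 4: 13 = 13
The minimum is 13 s via 7 → 4.

13 s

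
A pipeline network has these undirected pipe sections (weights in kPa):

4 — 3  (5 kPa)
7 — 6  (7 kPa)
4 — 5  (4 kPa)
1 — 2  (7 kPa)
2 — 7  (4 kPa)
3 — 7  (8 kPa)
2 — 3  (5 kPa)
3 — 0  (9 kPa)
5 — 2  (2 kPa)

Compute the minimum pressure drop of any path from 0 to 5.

16 kPa

Enumerating some paths:
0 - 3 - 7 - 2 - 5: 9+8+4+2 = 23
0 - 3 - 4 - 5: 9+5+4 = 18
0 - 3 - 2 - 5: 9+5+2 = 16
Cheapest is 0 - 3 - 2 - 5 at 16 kPa.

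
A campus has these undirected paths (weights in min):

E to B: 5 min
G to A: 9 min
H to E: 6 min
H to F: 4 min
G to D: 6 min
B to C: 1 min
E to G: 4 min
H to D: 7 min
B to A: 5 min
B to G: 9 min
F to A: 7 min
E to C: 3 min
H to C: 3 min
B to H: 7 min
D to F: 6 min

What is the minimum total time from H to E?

6 min

Shortest distances from H:
H: 0
C: 3  (via H)
B: 4  (via C)
F: 4  (via H)
E: 6  (via H)
Shortest route: H–E = 6 min.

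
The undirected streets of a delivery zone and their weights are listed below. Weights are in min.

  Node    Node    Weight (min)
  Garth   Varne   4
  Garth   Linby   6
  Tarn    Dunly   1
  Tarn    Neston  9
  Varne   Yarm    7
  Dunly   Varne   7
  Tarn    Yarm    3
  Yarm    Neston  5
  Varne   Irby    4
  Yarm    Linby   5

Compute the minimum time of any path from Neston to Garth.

16 min

Shortest distances from Neston:
Neston: 0
Yarm: 5  (via Neston)
Tarn: 8  (via Yarm)
Dunly: 9  (via Tarn)
Linby: 10  (via Yarm)
Varne: 12  (via Yarm)
Garth: 16  (via Linby)
Shortest route: Neston → Yarm → Linby → Garth = 16 min.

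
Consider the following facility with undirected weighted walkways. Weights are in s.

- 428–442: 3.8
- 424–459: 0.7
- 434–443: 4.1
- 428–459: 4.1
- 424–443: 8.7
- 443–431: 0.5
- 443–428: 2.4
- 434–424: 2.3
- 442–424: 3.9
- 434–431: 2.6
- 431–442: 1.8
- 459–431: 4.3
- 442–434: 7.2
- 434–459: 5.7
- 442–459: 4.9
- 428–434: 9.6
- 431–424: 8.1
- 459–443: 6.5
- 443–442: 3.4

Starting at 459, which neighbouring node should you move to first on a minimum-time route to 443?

Compare a few routes:
459 → 428 → 443: 4.1+2.4 = 6.5
459 → 443: 6.5 = 6.5
459 → 431 → 443: 4.3+0.5 = 4.8
459 → 424 → 434 → 431 → 443: 0.7+2.3+2.6+0.5 = 6.1
Cheapest is 459 → 431 → 443 at 4.8 s.
So from 459 the first move is to 431.

431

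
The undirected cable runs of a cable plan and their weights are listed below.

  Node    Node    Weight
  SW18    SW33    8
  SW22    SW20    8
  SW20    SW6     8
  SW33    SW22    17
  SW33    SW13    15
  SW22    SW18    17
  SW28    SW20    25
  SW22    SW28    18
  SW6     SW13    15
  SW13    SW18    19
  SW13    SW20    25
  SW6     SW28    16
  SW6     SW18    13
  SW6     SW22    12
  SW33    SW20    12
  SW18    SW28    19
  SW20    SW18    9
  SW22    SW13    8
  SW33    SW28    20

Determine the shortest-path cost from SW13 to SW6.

Enumerating some paths:
SW13 → SW22 → SW6: 8+12 = 20
SW13 → SW22 → SW20 → SW6: 8+8+8 = 24
SW13 → SW18 → SW6: 19+13 = 32
SW13 → SW6: 15 = 15
The minimum is 15 via SW13 → SW6.

15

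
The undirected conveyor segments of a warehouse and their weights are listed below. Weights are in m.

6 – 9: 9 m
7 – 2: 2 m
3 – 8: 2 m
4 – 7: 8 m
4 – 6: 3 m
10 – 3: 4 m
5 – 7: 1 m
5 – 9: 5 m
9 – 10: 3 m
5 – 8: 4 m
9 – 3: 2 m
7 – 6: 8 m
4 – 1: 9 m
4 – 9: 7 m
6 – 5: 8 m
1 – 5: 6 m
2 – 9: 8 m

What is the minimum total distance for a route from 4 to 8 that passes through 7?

Best 4 to 7: 4–7 costing 8
Best 7 to 8: 7–5–8 costing 5
Total via 7: 8 + 5 = 13 m.

13 m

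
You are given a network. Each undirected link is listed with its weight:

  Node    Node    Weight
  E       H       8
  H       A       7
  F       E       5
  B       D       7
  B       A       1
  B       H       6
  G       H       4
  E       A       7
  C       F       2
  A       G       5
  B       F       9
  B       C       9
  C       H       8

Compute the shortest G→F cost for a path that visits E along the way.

Best G to E: G → H → E costing 12
Best E to F: E → F costing 5
Total via E: 12 + 5 = 17.

17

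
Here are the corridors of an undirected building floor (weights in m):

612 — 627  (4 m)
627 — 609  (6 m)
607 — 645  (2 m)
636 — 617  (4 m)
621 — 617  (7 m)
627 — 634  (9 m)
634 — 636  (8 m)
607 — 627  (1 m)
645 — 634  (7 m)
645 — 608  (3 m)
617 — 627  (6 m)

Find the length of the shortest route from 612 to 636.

Running Dijkstra from 612:
612: 0
627: 4  (via 612)
607: 5  (via 627)
645: 7  (via 607)
608: 10  (via 645)
609: 10  (via 627)
617: 10  (via 627)
634: 13  (via 627)
636: 14  (via 617)
Shortest route: 612 → 627 → 617 → 636 = 14 m.

14 m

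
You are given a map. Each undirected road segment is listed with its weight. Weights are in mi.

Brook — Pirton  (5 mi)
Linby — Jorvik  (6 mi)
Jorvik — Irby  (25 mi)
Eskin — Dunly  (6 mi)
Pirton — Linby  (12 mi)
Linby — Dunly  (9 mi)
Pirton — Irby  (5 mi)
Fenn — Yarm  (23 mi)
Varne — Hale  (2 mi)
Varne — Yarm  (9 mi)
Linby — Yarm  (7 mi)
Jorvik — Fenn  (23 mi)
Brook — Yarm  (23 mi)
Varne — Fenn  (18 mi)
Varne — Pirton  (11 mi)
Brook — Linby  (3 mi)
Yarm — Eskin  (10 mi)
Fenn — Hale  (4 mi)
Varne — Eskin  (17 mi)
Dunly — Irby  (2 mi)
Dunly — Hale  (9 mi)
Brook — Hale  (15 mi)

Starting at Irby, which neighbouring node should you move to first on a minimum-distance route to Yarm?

Dunly

Candidate routes:
Irby - Pirton - Brook - Linby - Yarm: 5+5+3+7 = 20
Irby - Dunly - Eskin - Yarm: 2+6+10 = 18
Irby - Dunly - Hale - Varne - Yarm: 2+9+2+9 = 22
Cheapest is Irby - Dunly - Eskin - Yarm at 18 mi.
So from Irby the first move is to Dunly.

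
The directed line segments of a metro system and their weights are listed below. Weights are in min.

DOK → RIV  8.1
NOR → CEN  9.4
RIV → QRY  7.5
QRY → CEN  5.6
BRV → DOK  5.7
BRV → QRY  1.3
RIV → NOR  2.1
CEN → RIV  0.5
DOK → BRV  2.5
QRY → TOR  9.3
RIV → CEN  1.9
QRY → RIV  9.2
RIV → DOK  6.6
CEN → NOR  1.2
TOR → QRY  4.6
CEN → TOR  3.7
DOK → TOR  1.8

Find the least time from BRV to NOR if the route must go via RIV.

9.5 min

Best BRV to RIV: BRV → QRY → CEN → RIV costing 7.4
Best RIV to NOR: RIV → NOR costing 2.1
Total via RIV: 7.4 + 2.1 = 9.5 min.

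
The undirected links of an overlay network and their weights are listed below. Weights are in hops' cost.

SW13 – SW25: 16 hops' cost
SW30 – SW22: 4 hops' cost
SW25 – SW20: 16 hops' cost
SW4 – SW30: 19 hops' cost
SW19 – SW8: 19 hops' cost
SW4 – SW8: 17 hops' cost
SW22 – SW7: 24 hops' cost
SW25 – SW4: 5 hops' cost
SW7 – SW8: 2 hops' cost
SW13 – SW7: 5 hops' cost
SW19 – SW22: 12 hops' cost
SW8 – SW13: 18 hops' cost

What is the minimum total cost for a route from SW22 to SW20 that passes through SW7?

Best SW22 to SW7: SW22 → SW7 costing 24
Shortest SW7→SW20: SW7 → SW13 → SW25 → SW20 = 37
Total via SW7: 24 + 37 = 61 hops' cost.

61 hops' cost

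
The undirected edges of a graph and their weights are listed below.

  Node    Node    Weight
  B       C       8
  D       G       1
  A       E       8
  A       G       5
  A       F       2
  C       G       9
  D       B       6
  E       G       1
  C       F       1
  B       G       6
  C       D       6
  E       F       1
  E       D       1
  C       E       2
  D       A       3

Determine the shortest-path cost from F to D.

Candidate routes:
F–E–G–D: 1+1+1 = 3
F–A–D: 2+3 = 5
F–E–D: 1+1 = 2
F–C–E–D: 1+2+1 = 4
The minimum is 2 via F–E–D.

2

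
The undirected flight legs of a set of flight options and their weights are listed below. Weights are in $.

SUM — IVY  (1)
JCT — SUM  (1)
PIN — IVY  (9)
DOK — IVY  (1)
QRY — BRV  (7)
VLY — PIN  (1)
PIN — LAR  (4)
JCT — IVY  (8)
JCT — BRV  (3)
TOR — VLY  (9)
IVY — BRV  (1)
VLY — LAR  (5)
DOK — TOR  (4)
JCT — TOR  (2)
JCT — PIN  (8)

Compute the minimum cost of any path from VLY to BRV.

Compare a few routes:
VLY - PIN - IVY - BRV: 1+9+1 = 11
VLY - PIN - JCT - SUM - IVY - BRV: 1+8+1+1+1 = 12
The minimum is $11 via VLY - PIN - IVY - BRV.

$11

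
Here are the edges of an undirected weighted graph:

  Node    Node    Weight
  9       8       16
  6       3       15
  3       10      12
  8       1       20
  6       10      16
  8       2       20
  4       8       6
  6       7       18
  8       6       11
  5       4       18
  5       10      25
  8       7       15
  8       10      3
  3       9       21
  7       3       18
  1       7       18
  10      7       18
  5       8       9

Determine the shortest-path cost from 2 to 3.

35

Settle nodes by increasing distance from 2:
2: 0
8: 20  (via 2)
10: 23  (via 8)
4: 26  (via 8)
5: 29  (via 8)
6: 31  (via 8)
3: 35  (via 10)
Shortest route: 2–8–10–3 = 35.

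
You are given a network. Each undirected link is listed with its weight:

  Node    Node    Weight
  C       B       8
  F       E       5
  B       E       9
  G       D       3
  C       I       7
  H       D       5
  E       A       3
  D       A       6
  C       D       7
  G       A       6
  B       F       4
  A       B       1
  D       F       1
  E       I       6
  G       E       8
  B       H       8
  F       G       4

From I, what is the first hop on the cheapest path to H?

E

Enumerating some paths:
I → E → F → D → H: 6+5+1+5 = 17
I → E → A → B → H: 6+3+1+8 = 18
The minimum is 17 via I → E → F → D → H.
So from I the first move is to E.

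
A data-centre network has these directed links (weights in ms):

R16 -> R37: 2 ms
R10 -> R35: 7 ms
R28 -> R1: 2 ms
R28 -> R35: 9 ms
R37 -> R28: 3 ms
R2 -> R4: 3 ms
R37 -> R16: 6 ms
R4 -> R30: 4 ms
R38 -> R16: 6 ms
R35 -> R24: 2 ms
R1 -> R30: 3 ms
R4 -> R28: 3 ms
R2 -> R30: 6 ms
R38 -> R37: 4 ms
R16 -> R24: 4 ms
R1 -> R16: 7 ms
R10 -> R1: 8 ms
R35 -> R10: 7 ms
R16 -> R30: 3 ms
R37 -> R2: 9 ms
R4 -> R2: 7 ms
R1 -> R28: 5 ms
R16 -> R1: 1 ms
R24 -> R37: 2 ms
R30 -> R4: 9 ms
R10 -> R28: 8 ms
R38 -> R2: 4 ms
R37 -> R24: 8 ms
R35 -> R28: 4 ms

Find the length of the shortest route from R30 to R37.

Shortest distances from R30:
R30: 0
R4: 9  (via R30)
R28: 12  (via R4)
R1: 14  (via R28)
R2: 16  (via R4)
R35: 21  (via R28)
R16: 21  (via R1)
R37: 23  (via R16)
Shortest route: R30–R4–R28–R1–R16–R37 = 23 ms.

23 ms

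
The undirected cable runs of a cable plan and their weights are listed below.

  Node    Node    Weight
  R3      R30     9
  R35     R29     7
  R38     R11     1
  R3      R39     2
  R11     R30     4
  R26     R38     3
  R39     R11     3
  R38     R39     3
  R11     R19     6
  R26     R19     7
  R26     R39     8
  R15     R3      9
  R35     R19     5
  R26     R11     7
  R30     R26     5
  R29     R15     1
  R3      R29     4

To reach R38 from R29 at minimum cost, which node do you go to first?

R3

Compare a few routes:
R29–R15–R3–R39–R38: 1+9+2+3 = 15
R29–R3–R39–R38: 4+2+3 = 9
R29–R3–R39–R11–R38: 4+2+3+1 = 10
The minimum is 9 via R29–R3–R39–R38.
So from R29 the first move is to R3.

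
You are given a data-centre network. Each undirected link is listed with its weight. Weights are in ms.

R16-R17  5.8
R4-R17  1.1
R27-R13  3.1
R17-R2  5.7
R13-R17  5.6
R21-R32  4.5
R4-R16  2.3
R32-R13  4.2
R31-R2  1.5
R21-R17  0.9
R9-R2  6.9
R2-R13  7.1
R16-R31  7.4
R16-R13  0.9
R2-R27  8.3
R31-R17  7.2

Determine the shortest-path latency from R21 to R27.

8.3 ms

Compare a few routes:
R21–R17–R4–R16–R13–R27: 0.9+1.1+2.3+0.9+3.1 = 8.3
R21–R32–R13–R27: 4.5+4.2+3.1 = 11.8
R21–R17–R13–R27: 0.9+5.6+3.1 = 9.6
R21–R17–R16–R13–R27: 0.9+5.8+0.9+3.1 = 10.7
The minimum is 8.3 ms via R21–R17–R4–R16–R13–R27.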